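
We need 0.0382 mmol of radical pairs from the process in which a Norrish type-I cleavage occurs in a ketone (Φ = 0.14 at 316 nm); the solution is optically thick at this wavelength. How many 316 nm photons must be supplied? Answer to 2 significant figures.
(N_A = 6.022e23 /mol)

1.6e20 photons

Product: 0.0382 mmol = 3.82e-5 mol.
Photons that must be absorbed: 3.82e-5 / 0.14 = 2.729e-4 mol.
Photon count: 2.729e-4 × 6.022e23 = 1.6e20.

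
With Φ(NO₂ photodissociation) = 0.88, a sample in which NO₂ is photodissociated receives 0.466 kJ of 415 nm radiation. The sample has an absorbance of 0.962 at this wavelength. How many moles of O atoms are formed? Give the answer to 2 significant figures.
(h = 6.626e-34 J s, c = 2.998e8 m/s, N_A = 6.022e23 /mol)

0.0013 mol

Photon energy at 415 nm: hc/λ = (6.626e-34)(2.998e8)/(415e-9) = 4.787e-19 J.
Incident energy: 0.466 kJ = 466 J.
Photons incident: 466 / 4.787e-19 = 9.735e20, i.e. 9.735e20/6.022e23 = 0.001617 mol.
Fraction absorbed: 1 − 10^(−0.962) = 0.8909.
Photons absorbed: 0.8909 × 0.001617 = 0.001441 mol.
Product: Φ × n_abs = 0.88 × 0.001441 = 0.001268 mol.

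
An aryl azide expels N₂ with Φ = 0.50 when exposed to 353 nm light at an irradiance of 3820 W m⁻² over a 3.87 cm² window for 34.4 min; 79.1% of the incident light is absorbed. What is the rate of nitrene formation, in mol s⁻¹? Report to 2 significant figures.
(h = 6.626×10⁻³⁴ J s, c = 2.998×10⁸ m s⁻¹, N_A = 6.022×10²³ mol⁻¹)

1.7×10⁻⁶ mol s⁻¹

Photon energy at 353 nm: hc/λ = (6.626×10⁻³⁴)(2.998×10⁸)/(353×10⁻⁹) = 5.627×10⁻¹⁹ J.
Energy delivered: (3820 W m⁻²)(3.87×10⁻⁴ m²)(2064 s) = 3051 J.
Photons incident: 3051 / 5.627×10⁻¹⁹ = 5.422×10²¹, i.e. 5.422×10²¹/6.022×10²³ = 0.009004 mol.
Photons absorbed: 0.791 × 0.009004 = 0.007122 mol.
Product formed: 0.50 × 0.007122 = 0.003561 mol.
Rate: 0.003561 / 2064 s = 1.7×10⁻⁶ mol s⁻¹.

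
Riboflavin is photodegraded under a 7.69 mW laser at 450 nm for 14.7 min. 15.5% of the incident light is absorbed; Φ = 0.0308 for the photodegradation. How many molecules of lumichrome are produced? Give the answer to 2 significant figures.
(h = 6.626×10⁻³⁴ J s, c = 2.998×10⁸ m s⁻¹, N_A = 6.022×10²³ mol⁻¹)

Photon energy at 450 nm: hc/λ = (6.626×10⁻³⁴)(2.998×10⁸)/(450×10⁻⁹) = 4.414×10⁻¹⁹ J.
Energy delivered: (7.69 mW)(882 s) = 6.783 J.
Photons incident: 6.783 / 4.414×10⁻¹⁹ = 1.537×10¹⁹, i.e. 1.537×10¹⁹/6.022×10²³ = 2.552×10⁻⁵ mol.
Photons absorbed: 0.155 × 2.552×10⁻⁵ = 3.956×10⁻⁶ mol.
Product: Φ × n_abs = 0.0308 × 3.956×10⁻⁶ = 1.218×10⁻⁷ mol.
As a count: 1.218×10⁻⁷ × 6.022×10²³ = 7.3×10¹⁶.

7.3×10¹⁶ molecules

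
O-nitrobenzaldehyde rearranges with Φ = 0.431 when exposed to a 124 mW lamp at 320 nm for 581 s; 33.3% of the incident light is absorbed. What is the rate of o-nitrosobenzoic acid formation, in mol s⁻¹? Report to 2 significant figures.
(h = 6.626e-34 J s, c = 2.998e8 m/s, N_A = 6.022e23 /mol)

4.8e-8 mol s⁻¹

Photon energy at 320 nm: hc/λ = (6.626e-34)(2.998e8)/(320e-9) = 6.208e-19 J.
Energy delivered: (124 mW)(581 s) = 72.04 J.
Photons incident: 72.04 / 6.208e-19 = 1.160e20, i.e. 1.160e20/6.022e23 = 1.926e-4 mol.
Photons absorbed: 0.333 × 1.926e-4 = 6.414e-5 mol.
Product formed: 0.431 × 6.414e-5 = 2.764e-5 mol.
Rate: 2.764e-5 / 581 s = 4.8e-8 mol s⁻¹.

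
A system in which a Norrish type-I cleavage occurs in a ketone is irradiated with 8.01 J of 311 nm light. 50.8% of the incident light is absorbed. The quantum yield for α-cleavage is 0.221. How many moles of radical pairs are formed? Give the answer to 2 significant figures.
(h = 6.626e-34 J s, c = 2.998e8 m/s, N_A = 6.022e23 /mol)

2.3e-6 mol

Photon energy at 311 nm: hc/λ = (6.626e-34)(2.998e8)/(311e-9) = 6.387e-19 J.
Photons incident: 8.01 / 6.387e-19 = 1.254e19, i.e. 1.254e19/6.022e23 = 2.082e-5 mol.
Photons absorbed: 0.508 × 2.082e-5 = 1.058e-5 mol.
Product: Φ × n_abs = 0.221 × 1.058e-5 = 2.338e-6 mol.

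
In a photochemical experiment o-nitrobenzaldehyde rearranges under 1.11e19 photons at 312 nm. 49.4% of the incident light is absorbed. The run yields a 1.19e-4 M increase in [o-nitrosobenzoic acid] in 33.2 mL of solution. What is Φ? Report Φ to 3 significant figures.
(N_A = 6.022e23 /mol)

Product: (1.19e-4 M)(0.0332 L) = 3.951e-6 mol.
Moles of photons: 1.11e19 / 6.022e23 = 1.843e-5 mol.
Photons absorbed: 0.494 × 1.843e-5 = 9.104e-6 mol.
Φ = 3.951e-6 mol / 9.104e-6 mol photons = 0.434.

Φ = 0.434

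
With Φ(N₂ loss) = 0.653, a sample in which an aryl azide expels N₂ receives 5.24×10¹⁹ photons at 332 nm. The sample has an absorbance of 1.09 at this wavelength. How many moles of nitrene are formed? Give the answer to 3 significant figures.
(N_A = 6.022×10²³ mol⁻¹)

Moles of photons: 5.24×10¹⁹ / 6.022×10²³ = 8.701×10⁻⁵ mol.
Fraction absorbed: 1 − 10^(−1.09) = 0.9187.
Photons absorbed: 0.9187 × 8.701×10⁻⁵ = 7.994×10⁻⁵ mol.
Product: Φ × n_abs = 0.653 × 7.994×10⁻⁵ = 5.220×10⁻⁵ mol.

5.22×10⁻⁵ mol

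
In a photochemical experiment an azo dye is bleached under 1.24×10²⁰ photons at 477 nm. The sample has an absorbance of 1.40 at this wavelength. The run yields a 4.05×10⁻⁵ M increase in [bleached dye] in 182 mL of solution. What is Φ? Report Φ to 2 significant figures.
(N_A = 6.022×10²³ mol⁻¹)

Product: (4.05×10⁻⁵ M)(0.182 L) = 7.371×10⁻⁶ mol.
Moles of photons: 1.24×10²⁰ / 6.022×10²³ = 2.059×10⁻⁴ mol.
Fraction absorbed: 1 − 10^(−1.40) = 0.9602.
Photons absorbed: 0.9602 × 2.059×10⁻⁴ = 1.977×10⁻⁴ mol.
Φ = 7.371×10⁻⁶ mol / 1.977×10⁻⁴ mol photons = 0.037.

Φ = 0.037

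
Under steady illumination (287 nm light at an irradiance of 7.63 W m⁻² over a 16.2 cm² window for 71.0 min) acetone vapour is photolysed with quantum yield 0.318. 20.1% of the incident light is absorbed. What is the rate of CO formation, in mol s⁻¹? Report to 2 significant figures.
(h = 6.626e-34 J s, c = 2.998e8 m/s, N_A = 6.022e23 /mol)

1.9e-9 mol s⁻¹

Photon energy at 287 nm: hc/λ = (6.626e-34)(2.998e8)/(287e-9) = 6.922e-19 J.
Energy delivered: (7.63 W m⁻²)(16.2e-4 m²)(4260 s) = 52.66 J.
Photons incident: 52.66 / 6.922e-19 = 7.608e19, i.e. 7.608e19/6.022e23 = 1.263e-4 mol.
Photons absorbed: 0.201 × 1.263e-4 = 2.539e-5 mol.
Product formed: 0.318 × 2.539e-5 = 8.074e-6 mol.
Rate: 8.074e-6 / 4260 s = 1.9e-9 mol s⁻¹.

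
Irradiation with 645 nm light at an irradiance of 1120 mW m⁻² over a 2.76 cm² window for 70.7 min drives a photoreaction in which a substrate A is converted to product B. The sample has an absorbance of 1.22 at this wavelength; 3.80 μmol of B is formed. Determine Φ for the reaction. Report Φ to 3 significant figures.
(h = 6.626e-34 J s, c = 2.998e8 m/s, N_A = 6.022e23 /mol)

Product: 3.80 μmol = 3.80e-6 mol.
Photon energy at 645 nm: hc/λ = (6.626e-34)(2.998e8)/(645e-9) = 3.080e-19 J.
Energy delivered: (1120 mW m⁻²)(2.76e-4 m²)(4242 s) = 1.311 J.
Photons incident: 1.311 / 3.080e-19 = 4.256e18, i.e. 4.256e18/6.022e23 = 7.067e-6 mol.
Fraction absorbed: 1 − 10^(−1.22) = 0.9397.
Photons absorbed: 0.9397 × 7.067e-6 = 6.641e-6 mol.
Φ = 3.80e-6 mol / 6.641e-6 mol photons = 0.572.

Φ = 0.572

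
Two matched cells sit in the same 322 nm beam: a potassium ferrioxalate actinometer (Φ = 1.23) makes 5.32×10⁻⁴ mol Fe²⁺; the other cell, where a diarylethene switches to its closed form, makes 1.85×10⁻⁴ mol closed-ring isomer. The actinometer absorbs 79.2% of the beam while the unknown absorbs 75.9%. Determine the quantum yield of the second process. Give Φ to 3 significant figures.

Photons absorbed by the actinometer: 5.32×10⁻⁴ / 1.23 = 4.325×10⁻⁴ mol.
Incident flux: 4.325×10⁻⁴ / 0.792 = 5.461×10⁻⁴ einstein.
Absorbed by unknown: 0.759 × 5.461×10⁻⁴ = 4.145×10⁻⁴ mol.
Φ(unknown) = 1.85×10⁻⁴ / 4.145×10⁻⁴ = 0.446.

Φ = 0.446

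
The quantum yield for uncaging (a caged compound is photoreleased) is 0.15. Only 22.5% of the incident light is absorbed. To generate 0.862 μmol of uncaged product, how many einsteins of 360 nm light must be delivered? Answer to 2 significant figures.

Product: 0.862 μmol = 8.62×10⁻⁷ mol.
Photons that must be absorbed: 8.62×10⁻⁷ / 0.15 = 5.747×10⁻⁶ mol.
Incident photons needed: 5.747×10⁻⁶ / 0.225 = 2.554×10⁻⁵ mol.

2.6×10⁻⁵ einstein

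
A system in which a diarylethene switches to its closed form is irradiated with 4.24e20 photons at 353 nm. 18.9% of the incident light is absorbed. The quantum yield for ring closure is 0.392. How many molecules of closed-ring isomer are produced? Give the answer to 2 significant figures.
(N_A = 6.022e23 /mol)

Moles of photons: 4.24e20 / 6.022e23 = 7.041e-4 mol.
Photons absorbed: 0.189 × 7.041e-4 = 1.331e-4 mol.
Product: Φ × n_abs = 0.392 × 1.331e-4 = 5.218e-5 mol.
As a count: 5.218e-5 × 6.022e23 = 3.1e19.

3.1e19 molecules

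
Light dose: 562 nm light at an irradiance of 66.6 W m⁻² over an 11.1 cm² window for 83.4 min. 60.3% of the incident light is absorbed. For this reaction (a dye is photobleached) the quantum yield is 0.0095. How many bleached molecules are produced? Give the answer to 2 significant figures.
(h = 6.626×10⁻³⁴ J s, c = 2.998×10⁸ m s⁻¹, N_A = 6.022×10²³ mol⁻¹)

Photon energy at 562 nm: hc/λ = (6.626×10⁻³⁴)(2.998×10⁸)/(562×10⁻⁹) = 3.535×10⁻¹⁹ J.
Energy delivered: (66.6 W m⁻²)(11.1×10⁻⁴ m²)(5004 s) = 369.9 J.
Photons incident: 369.9 / 3.535×10⁻¹⁹ = 1.046×10²¹, i.e. 1.046×10²¹/6.022×10²³ = 0.001737 mol.
Photons absorbed: 0.603 × 0.001737 = 0.001047 mol.
Product: Φ × n_abs = 0.0095 × 0.001047 = 9.946×10⁻⁶ mol.
As a count: 9.946×10⁻⁶ × 6.022×10²³ = 6.0×10¹⁸.

6.0×10¹⁸ bleached molecules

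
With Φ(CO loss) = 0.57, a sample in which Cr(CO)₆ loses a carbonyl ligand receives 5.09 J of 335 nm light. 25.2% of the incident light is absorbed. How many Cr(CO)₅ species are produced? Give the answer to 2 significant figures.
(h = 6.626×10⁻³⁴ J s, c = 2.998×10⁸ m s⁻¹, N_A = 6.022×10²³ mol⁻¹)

1.2×10¹⁸ species

Photon energy at 335 nm: hc/λ = (6.626×10⁻³⁴)(2.998×10⁸)/(335×10⁻⁹) = 5.930×10⁻¹⁹ J.
Photons incident: 5.09 / 5.930×10⁻¹⁹ = 8.583×10¹⁸, i.e. 8.583×10¹⁸/6.022×10²³ = 1.425×10⁻⁵ mol.
Photons absorbed: 0.252 × 1.425×10⁻⁵ = 3.591×10⁻⁶ mol.
Product: Φ × n_abs = 0.57 × 3.591×10⁻⁶ = 2.047×10⁻⁶ mol.
As a count: 2.047×10⁻⁶ × 6.022×10²³ = 1.2×10¹⁸.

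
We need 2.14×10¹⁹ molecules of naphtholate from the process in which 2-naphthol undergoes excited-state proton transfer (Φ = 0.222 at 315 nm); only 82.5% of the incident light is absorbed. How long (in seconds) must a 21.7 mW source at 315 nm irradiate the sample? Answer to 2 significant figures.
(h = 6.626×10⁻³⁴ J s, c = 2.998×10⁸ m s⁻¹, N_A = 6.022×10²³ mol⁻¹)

t ≈ 3400 s

Product: 2.14×10¹⁹ / 6.022×10²³ = 3.554×10⁻⁵ mol.
Photons that must be absorbed: 3.554×10⁻⁵ / 0.222 = 1.601×10⁻⁴ mol.
Incident photons needed: 1.601×10⁻⁴ / 0.825 = 1.941×10⁻⁴ mol.
Photon energy: hc/λ = 6.306×10⁻¹⁹ J; per mole, 3.797×10⁵ J mol⁻¹.
Energy required: 1.941×10⁻⁴ × 3.797×10⁵ = 73.70 J.
Time: 73.70 J / 0.0217 W = 3400 s.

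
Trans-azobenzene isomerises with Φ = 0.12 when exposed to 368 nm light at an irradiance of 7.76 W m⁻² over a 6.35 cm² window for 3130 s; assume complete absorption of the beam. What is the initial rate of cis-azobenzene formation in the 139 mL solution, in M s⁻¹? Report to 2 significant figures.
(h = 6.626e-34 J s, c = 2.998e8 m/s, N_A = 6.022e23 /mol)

1.3e-8 M s⁻¹

Photon energy at 368 nm: hc/λ = (6.626e-34)(2.998e8)/(368e-9) = 5.398e-19 J.
Energy delivered: (7.76 W m⁻²)(6.35e-4 m²)(3130 s) = 15.42 J.
Photons incident: 15.42 / 5.398e-19 = 2.857e19, i.e. 2.857e19/6.022e23 = 4.744e-5 mol.
Product formed: 0.12 × 4.744e-5 = 5.693e-6 mol.
Rate: 5.693e-6 mol / (3130 s × 0.139 L) = 1.3e-8 M s⁻¹.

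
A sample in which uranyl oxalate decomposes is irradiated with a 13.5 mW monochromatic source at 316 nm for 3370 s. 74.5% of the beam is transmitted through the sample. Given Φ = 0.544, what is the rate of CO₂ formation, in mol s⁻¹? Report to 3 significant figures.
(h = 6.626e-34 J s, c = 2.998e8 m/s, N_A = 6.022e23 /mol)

4.95e-9 mol s⁻¹

Photon energy at 316 nm: hc/λ = (6.626e-34)(2.998e8)/(316e-9) = 6.286e-19 J.
Energy delivered: (13.5 mW)(3370 s) = 45.50 J.
Photons incident: 45.50 / 6.286e-19 = 7.238e19, i.e. 7.238e19/6.022e23 = 1.202e-4 mol.
Fraction absorbed: 1 − 74.5/100 = 0.2550.
Photons absorbed: 0.2550 × 1.202e-4 = 3.065e-5 mol.
Product formed: 0.544 × 3.065e-5 = 1.667e-5 mol.
Rate: 1.667e-5 / 3370 s = 4.95e-9 mol s⁻¹.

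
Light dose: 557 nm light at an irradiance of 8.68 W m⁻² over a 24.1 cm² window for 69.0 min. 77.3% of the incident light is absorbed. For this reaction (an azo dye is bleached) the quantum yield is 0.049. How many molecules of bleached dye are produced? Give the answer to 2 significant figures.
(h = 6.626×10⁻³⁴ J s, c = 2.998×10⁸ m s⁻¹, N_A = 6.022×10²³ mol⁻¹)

9.2×10¹⁸ molecules

Photon energy at 557 nm: hc/λ = (6.626×10⁻³⁴)(2.998×10⁸)/(557×10⁻⁹) = 3.566×10⁻¹⁹ J.
Energy delivered: (8.68 W m⁻²)(24.1×10⁻⁴ m²)(4140 s) = 86.60 J.
Photons incident: 86.60 / 3.566×10⁻¹⁹ = 2.428×10²⁰, i.e. 2.428×10²⁰/6.022×10²³ = 4.032×10⁻⁴ mol.
Photons absorbed: 0.773 × 4.032×10⁻⁴ = 3.117×10⁻⁴ mol.
Product: Φ × n_abs = 0.049 × 3.117×10⁻⁴ = 1.527×10⁻⁵ mol.
As a count: 1.527×10⁻⁵ × 6.022×10²³ = 9.2×10¹⁸.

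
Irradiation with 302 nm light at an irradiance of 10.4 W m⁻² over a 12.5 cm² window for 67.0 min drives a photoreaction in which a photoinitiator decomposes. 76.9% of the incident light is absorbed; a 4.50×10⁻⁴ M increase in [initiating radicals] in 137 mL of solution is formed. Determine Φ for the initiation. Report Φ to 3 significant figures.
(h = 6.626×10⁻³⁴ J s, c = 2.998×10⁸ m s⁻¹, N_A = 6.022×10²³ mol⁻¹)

Φ = 0.608

Product: (4.50×10⁻⁴ M)(0.137 L) = 6.165×10⁻⁵ mol.
Photon energy at 302 nm: hc/λ = (6.626×10⁻³⁴)(2.998×10⁸)/(302×10⁻⁹) = 6.578×10⁻¹⁹ J.
Energy delivered: (10.4 W m⁻²)(12.5×10⁻⁴ m²)(4020 s) = 52.26 J.
Photons incident: 52.26 / 6.578×10⁻¹⁹ = 7.945×10¹⁹, i.e. 7.945×10¹⁹/6.022×10²³ = 1.319×10⁻⁴ mol.
Photons absorbed: 0.769 × 1.319×10⁻⁴ = 1.014×10⁻⁴ mol.
Φ = 6.165×10⁻⁵ mol / 1.014×10⁻⁴ mol photons = 0.608.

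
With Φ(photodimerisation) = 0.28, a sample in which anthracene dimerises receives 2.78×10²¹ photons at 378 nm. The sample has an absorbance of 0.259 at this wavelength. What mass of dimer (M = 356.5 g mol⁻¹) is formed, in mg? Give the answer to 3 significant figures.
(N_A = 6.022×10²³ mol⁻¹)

Moles of photons: 2.78×10²¹ / 6.022×10²³ = 0.004616 mol.
Fraction absorbed: 1 − 10^(−0.259) = 0.4492.
Photons absorbed: 0.4492 × 0.004616 = 0.002074 mol.
Product: Φ × n_abs = 0.28 × 0.002074 = 5.807×10⁻⁴ mol.
Mass: 5.807×10⁻⁴ × 356.5 = 0.2070 g = 207 mg.

207 mg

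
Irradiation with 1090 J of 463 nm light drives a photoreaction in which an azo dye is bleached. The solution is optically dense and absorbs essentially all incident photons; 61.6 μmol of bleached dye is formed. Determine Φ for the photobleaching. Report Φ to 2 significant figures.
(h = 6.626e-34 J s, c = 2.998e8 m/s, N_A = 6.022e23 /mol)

Product: 61.6 μmol = 6.16e-5 mol.
Photon energy at 463 nm: hc/λ = (6.626e-34)(2.998e8)/(463e-9) = 4.290e-19 J.
Photons incident: 1090 / 4.290e-19 = 2.541e21, i.e. 2.541e21/6.022e23 = 0.004220 mol.
Φ = 6.16e-5 mol / 0.004220 mol photons = 0.015.

Φ = 0.015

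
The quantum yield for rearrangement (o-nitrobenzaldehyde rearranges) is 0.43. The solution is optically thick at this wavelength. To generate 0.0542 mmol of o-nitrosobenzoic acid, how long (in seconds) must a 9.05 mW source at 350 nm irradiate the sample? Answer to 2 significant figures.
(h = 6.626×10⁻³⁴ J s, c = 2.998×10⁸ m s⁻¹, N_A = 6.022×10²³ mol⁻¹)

Product: 0.0542 mmol = 5.42×10⁻⁵ mol.
Photons that must be absorbed: 5.42×10⁻⁵ / 0.43 = 1.260×10⁻⁴ mol.
Photon energy: hc/λ = 5.676×10⁻¹⁹ J; per mole, 3.418×10⁵ J mol⁻¹.
Energy required: 1.260×10⁻⁴ × 3.418×10⁵ = 43.07 J.
Time: 43.07 J / 0.00905 W = 4800 s.

t ≈ 4800 s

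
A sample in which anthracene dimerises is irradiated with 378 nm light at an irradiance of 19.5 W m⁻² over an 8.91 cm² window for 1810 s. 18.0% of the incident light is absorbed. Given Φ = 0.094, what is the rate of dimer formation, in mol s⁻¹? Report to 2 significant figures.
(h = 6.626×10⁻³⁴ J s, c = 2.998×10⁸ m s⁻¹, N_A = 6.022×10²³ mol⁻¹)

9.3×10⁻¹⁰ mol s⁻¹

Photon energy at 378 nm: hc/λ = (6.626×10⁻³⁴)(2.998×10⁸)/(378×10⁻⁹) = 5.255×10⁻¹⁹ J.
Energy delivered: (19.5 W m⁻²)(8.91×10⁻⁴ m²)(1810 s) = 31.45 J.
Photons incident: 31.45 / 5.255×10⁻¹⁹ = 5.985×10¹⁹, i.e. 5.985×10¹⁹/6.022×10²³ = 9.939×10⁻⁵ mol.
Photons absorbed: 0.180 × 9.939×10⁻⁵ = 1.789×10⁻⁵ mol.
Product formed: 0.094 × 1.789×10⁻⁵ = 1.682×10⁻⁶ mol.
Rate: 1.682×10⁻⁶ / 1810 s = 9.3×10⁻¹⁰ mol s⁻¹.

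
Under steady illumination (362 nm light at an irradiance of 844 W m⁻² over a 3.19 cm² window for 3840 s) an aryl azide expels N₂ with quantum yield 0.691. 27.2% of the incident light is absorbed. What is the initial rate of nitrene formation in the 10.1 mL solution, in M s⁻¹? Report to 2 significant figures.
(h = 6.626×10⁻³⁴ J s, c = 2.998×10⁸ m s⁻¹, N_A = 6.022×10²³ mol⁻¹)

Photon energy at 362 nm: hc/λ = (6.626×10⁻³⁴)(2.998×10⁸)/(362×10⁻⁹) = 5.487×10⁻¹⁹ J.
Energy delivered: (844 W m⁻²)(3.19×10⁻⁴ m²)(3840 s) = 1034 J.
Photons incident: 1034 / 5.487×10⁻¹⁹ = 1.884×10²¹, i.e. 1.884×10²¹/6.022×10²³ = 0.003129 mol.
Photons absorbed: 0.272 × 0.003129 = 8.511×10⁻⁴ mol.
Product formed: 0.691 × 8.511×10⁻⁴ = 5.881×10⁻⁴ mol.
Rate: 5.881×10⁻⁴ mol / (3840 s × 0.0101 L) = 1.5×10⁻⁵ M s⁻¹.

1.5×10⁻⁵ M s⁻¹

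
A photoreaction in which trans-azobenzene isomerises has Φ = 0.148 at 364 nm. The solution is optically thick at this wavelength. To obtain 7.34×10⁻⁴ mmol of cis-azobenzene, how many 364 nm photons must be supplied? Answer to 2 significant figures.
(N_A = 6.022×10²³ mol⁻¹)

Product: 7.34×10⁻⁴ mmol = 7.34×10⁻⁷ mol.
Photons that must be absorbed: 7.34×10⁻⁷ / 0.148 = 4.959×10⁻⁶ mol.
Photon count: 4.959×10⁻⁶ × 6.022×10²³ = 3.0×10¹⁸.

3.0×10¹⁸ photons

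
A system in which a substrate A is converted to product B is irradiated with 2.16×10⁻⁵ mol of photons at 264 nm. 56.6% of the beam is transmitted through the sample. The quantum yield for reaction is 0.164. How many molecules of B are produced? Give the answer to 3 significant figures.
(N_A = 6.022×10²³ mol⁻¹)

Fraction absorbed: 1 − 56.6/100 = 0.4340.
Photons absorbed: 0.4340 × 2.16×10⁻⁵ = 9.374×10⁻⁶ mol.
Product: Φ × n_abs = 0.164 × 9.374×10⁻⁶ = 1.537×10⁻⁶ mol.
As a count: 1.537×10⁻⁶ × 6.022×10²³ = 9.26×10¹⁷.

9.26×10¹⁷ molecules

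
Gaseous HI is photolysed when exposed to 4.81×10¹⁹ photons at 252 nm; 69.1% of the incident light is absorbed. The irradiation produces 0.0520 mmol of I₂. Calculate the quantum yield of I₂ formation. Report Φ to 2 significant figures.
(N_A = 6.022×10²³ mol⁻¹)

Product: 0.0520 mmol = 5.20×10⁻⁵ mol.
Moles of photons: 4.81×10¹⁹ / 6.022×10²³ = 7.987×10⁻⁵ mol.
Photons absorbed: 0.691 × 7.987×10⁻⁵ = 5.519×10⁻⁵ mol.
Φ = 5.20×10⁻⁵ mol / 5.519×10⁻⁵ mol photons = 0.94.

Φ = 0.94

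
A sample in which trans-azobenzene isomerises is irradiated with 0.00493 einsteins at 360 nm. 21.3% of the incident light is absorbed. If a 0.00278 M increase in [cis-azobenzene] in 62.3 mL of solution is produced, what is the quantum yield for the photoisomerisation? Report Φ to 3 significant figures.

Product: (0.00278 M)(0.0623 L) = 1.732e-4 mol.
Photons absorbed: 0.213 × 0.00493 = 0.001050 mol.
Φ = 1.732e-4 mol / 0.001050 mol photons = 0.165.

Φ = 0.165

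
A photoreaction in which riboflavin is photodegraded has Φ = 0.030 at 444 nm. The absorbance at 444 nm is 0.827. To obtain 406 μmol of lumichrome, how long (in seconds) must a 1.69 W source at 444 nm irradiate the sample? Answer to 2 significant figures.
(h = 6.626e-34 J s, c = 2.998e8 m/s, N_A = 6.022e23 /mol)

t ≈ 2500 s

Product: 406 μmol = 4.06e-4 mol.
Photons that must be absorbed: 4.06e-4 / 0.030 = 0.01353 mol.
Fraction absorbed: 1 − 10^(−0.827) = 0.8511.
Incident photons needed: 0.01353 / 0.8511 = 0.01590 mol.
Photon energy: hc/λ = 4.474e-19 J; per mole, 2.694e5 J mol⁻¹.
Energy required: 0.01590 × 2.694e5 = 4283 J.
Time: 4283 J / 1.69 W = 2500 s.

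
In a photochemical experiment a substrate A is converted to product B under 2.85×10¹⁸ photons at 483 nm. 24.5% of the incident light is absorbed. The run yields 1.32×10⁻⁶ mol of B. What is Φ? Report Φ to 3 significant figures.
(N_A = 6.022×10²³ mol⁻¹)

Moles of photons: 2.85×10¹⁸ / 6.022×10²³ = 4.733×10⁻⁶ mol.
Photons absorbed: 0.245 × 4.733×10⁻⁶ = 1.160×10⁻⁶ mol.
Φ = 1.32×10⁻⁶ mol / 1.160×10⁻⁶ mol photons = 1.14.

Φ = 1.14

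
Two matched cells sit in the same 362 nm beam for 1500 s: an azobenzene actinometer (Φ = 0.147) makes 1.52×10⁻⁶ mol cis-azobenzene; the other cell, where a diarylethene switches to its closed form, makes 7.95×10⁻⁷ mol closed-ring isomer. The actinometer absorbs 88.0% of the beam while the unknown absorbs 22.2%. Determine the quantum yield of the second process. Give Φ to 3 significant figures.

Φ = 0.305

Photons absorbed by the actinometer: 1.52×10⁻⁶ / 0.147 = 1.034×10⁻⁵ mol.
Incident flux: 1.034×10⁻⁵ / 0.880 = 1.175×10⁻⁵ einstein.
Absorbed by unknown: 0.222 × 1.175×10⁻⁵ = 2.608×10⁻⁶ mol.
Φ(unknown) = 7.95×10⁻⁷ / 2.608×10⁻⁶ = 0.305.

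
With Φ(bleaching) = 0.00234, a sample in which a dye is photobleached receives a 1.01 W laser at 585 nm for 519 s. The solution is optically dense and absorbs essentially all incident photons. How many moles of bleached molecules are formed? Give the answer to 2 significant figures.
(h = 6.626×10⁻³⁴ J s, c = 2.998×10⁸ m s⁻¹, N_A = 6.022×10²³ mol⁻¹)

6.0×10⁻⁶ mol

Photon energy at 585 nm: hc/λ = (6.626×10⁻³⁴)(2.998×10⁸)/(585×10⁻⁹) = 3.396×10⁻¹⁹ J.
Energy delivered: (1.01 W)(519 s) = 524.2 J.
Photons incident: 524.2 / 3.396×10⁻¹⁹ = 1.544×10²¹, i.e. 1.544×10²¹/6.022×10²³ = 0.002564 mol.
Product: Φ × n_abs = 0.00234 × 0.002564 = 6.000×10⁻⁶ mol.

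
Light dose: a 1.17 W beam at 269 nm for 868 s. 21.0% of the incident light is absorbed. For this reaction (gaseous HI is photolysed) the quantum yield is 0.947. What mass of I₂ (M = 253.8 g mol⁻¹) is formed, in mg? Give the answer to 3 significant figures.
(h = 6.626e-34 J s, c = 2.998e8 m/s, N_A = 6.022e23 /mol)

Photon energy at 269 nm: hc/λ = (6.626e-34)(2.998e8)/(269e-9) = 7.385e-19 J.
Energy delivered: (1.17 W)(868 s) = 1016 J.
Photons incident: 1016 / 7.385e-19 = 1.376e21, i.e. 1.376e21/6.022e23 = 0.002285 mol.
Photons absorbed: 0.210 × 0.002285 = 4.799e-4 mol.
Product: Φ × n_abs = 0.947 × 4.799e-4 = 4.545e-4 mol.
Mass: 4.545e-4 × 253.8 = 0.1154 g = 115 mg.

115 mg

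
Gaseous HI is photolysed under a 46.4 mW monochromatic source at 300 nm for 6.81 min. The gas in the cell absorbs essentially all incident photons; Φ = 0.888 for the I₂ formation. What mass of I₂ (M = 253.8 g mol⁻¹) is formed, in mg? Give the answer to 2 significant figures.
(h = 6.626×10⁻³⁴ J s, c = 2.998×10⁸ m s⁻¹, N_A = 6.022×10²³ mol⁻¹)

11 mg

Photon energy at 300 nm: hc/λ = (6.626×10⁻³⁴)(2.998×10⁸)/(300×10⁻⁹) = 6.622×10⁻¹⁹ J.
Energy delivered: (46.4 mW)(408.6 s) = 18.96 J.
Photons incident: 18.96 / 6.622×10⁻¹⁹ = 2.863×10¹⁹, i.e. 2.863×10¹⁹/6.022×10²³ = 4.754×10⁻⁵ mol.
Product: Φ × n_abs = 0.888 × 4.754×10⁻⁵ = 4.222×10⁻⁵ mol.
Mass: 4.222×10⁻⁵ × 253.8 = 0.01072 g = 11 mg.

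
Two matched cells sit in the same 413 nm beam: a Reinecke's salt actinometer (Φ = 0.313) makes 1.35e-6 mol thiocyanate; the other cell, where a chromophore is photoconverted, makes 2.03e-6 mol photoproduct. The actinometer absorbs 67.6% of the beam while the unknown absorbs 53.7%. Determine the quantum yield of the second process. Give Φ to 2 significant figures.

Photons absorbed by the actinometer: 1.35e-6 / 0.313 = 4.313e-6 mol.
Incident flux: 4.313e-6 / 0.676 = 6.380e-6 einstein.
Absorbed by unknown: 0.537 × 6.380e-6 = 3.426e-6 mol.
Φ(unknown) = 2.03e-6 / 3.426e-6 = 0.59.

Φ = 0.59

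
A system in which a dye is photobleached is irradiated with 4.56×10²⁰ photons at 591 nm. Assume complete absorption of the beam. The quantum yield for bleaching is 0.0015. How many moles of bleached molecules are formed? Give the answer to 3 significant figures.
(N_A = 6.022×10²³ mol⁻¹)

1.14×10⁻⁶ mol

Moles of photons: 4.56×10²⁰ / 6.022×10²³ = 7.572×10⁻⁴ mol.
Product: Φ × n_abs = 0.0015 × 7.572×10⁻⁴ = 1.136×10⁻⁶ mol.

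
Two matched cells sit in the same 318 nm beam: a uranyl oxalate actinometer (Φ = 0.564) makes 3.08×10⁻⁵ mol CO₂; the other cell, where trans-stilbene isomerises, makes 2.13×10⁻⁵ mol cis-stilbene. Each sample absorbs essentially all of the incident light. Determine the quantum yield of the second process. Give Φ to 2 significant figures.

Photons absorbed by the actinometer: 3.08×10⁻⁵ / 0.564 = 5.461×10⁻⁵ mol.
Φ(unknown) = 2.13×10⁻⁵ / 5.461×10⁻⁵ = 0.39.

Φ = 0.39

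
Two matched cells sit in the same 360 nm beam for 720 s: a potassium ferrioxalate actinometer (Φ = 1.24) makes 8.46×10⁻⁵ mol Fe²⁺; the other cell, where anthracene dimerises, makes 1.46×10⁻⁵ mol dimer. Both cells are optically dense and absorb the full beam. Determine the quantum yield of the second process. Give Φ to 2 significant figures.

Photons absorbed by the actinometer: 8.46×10⁻⁵ / 1.24 = 6.823×10⁻⁵ mol.
Φ(unknown) = 1.46×10⁻⁵ / 6.823×10⁻⁵ = 0.21.

Φ = 0.21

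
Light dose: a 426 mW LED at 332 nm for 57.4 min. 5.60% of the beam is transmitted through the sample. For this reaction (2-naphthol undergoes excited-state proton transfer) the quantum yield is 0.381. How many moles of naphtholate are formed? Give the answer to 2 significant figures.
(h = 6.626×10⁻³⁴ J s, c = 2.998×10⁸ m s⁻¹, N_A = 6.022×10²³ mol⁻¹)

0.0015 mol

Photon energy at 332 nm: hc/λ = (6.626×10⁻³⁴)(2.998×10⁸)/(332×10⁻⁹) = 5.983×10⁻¹⁹ J.
Energy delivered: (426 mW)(3444 s) = 1467 J.
Photons incident: 1467 / 5.983×10⁻¹⁹ = 2.452×10²¹, i.e. 2.452×10²¹/6.022×10²³ = 0.004072 mol.
Fraction absorbed: 1 − 5.60/100 = 0.9440.
Photons absorbed: 0.9440 × 0.004072 = 0.003844 mol.
Product: Φ × n_abs = 0.381 × 0.003844 = 0.001465 mol.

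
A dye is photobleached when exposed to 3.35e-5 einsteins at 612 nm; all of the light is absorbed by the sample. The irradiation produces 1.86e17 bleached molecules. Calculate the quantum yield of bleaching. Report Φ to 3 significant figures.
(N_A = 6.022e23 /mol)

Φ = 0.00922

Product: 1.86e17 / 6.022e23 = 3.089e-7 mol.
Φ = 3.089e-7 mol / 3.35e-5 mol photons = 0.00922.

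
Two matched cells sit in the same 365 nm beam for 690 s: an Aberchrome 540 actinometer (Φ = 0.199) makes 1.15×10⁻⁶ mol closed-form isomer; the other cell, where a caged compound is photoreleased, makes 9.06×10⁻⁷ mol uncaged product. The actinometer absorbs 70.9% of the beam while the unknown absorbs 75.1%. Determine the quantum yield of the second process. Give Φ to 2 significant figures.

Photons absorbed by the actinometer: 1.15×10⁻⁶ / 0.199 = 5.779×10⁻⁶ mol.
Incident flux: 5.779×10⁻⁶ / 0.709 = 8.151×10⁻⁶ einstein.
Absorbed by unknown: 0.751 × 8.151×10⁻⁶ = 6.121×10⁻⁶ mol.
Φ(unknown) = 9.06×10⁻⁷ / 6.121×10⁻⁶ = 0.15.

Φ = 0.15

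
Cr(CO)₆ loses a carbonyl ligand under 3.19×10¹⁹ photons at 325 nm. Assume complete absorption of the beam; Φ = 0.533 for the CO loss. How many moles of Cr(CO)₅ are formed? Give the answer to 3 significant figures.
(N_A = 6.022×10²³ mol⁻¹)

Moles of photons: 3.19×10¹⁹ / 6.022×10²³ = 5.297×10⁻⁵ mol.
Product: Φ × n_abs = 0.533 × 5.297×10⁻⁵ = 2.823×10⁻⁵ mol.

2.82×10⁻⁵ mol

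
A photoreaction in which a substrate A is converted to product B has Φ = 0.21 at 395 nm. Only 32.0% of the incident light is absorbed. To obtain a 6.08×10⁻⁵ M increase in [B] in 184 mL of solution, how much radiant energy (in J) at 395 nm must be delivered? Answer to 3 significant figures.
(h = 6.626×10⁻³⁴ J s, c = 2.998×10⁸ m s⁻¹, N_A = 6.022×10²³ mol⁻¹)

Product: (6.08×10⁻⁵ M)(0.184 L) = 1.119×10⁻⁵ mol.
Photons that must be absorbed: 1.119×10⁻⁵ / 0.21 = 5.329×10⁻⁵ mol.
Incident photons needed: 5.329×10⁻⁵ / 0.320 = 1.665×10⁻⁴ mol.
Photon energy: hc/λ = 5.029×10⁻¹⁹ J; per mole, 3.028×10⁵ J mol⁻¹.
Energy required: 1.665×10⁻⁴ × 3.028×10⁵ = 50.4 J.

50.4 J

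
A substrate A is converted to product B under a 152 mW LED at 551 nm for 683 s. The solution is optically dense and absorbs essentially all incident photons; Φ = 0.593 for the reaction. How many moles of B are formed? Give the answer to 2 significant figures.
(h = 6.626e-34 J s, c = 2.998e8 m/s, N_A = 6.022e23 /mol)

Photon energy at 551 nm: hc/λ = (6.626e-34)(2.998e8)/(551e-9) = 3.605e-19 J.
Energy delivered: (152 mW)(683 s) = 103.8 J.
Photons incident: 103.8 / 3.605e-19 = 2.879e20, i.e. 2.879e20/6.022e23 = 4.781e-4 mol.
Product: Φ × n_abs = 0.593 × 4.781e-4 = 2.835e-4 mol.

2.8e-4 mol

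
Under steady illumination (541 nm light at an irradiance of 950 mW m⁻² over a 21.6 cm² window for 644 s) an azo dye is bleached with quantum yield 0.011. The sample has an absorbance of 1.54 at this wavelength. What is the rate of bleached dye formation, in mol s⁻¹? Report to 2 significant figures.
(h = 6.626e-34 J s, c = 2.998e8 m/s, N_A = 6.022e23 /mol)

Photon energy at 541 nm: hc/λ = (6.626e-34)(2.998e8)/(541e-9) = 3.672e-19 J.
Energy delivered: (950 mW m⁻²)(21.6e-4 m²)(644 s) = 1.321 J.
Photons incident: 1.321 / 3.672e-19 = 3.597e18, i.e. 3.597e18/6.022e23 = 5.973e-6 mol.
Fraction absorbed: 1 − 10^(−1.54) = 0.9712.
Photons absorbed: 0.9712 × 5.973e-6 = 5.801e-6 mol.
Product formed: 0.011 × 5.801e-6 = 6.381e-8 mol.
Rate: 6.381e-8 / 644 s = 9.9e-11 mol s⁻¹.

9.9e-11 mol s⁻¹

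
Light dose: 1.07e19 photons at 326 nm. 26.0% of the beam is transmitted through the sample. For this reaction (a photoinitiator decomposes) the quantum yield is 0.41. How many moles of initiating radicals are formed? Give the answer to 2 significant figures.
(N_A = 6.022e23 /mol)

5.4e-6 mol

Moles of photons: 1.07e19 / 6.022e23 = 1.777e-5 mol.
Fraction absorbed: 1 − 26.0/100 = 0.7400.
Photons absorbed: 0.7400 × 1.777e-5 = 1.315e-5 mol.
Product: Φ × n_abs = 0.41 × 1.315e-5 = 5.391e-6 mol.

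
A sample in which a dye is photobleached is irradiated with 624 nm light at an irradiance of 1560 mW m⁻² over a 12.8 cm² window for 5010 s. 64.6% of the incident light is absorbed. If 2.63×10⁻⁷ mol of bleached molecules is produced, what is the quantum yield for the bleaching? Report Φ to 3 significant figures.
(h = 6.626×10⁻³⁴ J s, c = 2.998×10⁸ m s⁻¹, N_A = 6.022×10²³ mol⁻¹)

Photon energy at 624 nm: hc/λ = (6.626×10⁻³⁴)(2.998×10⁸)/(624×10⁻⁹) = 3.183×10⁻¹⁹ J.
Energy delivered: (1560 mW m⁻²)(12.8×10⁻⁴ m²)(5010 s) = 10.00 J.
Photons incident: 10.00 / 3.183×10⁻¹⁹ = 3.142×10¹⁹, i.e. 3.142×10¹⁹/6.022×10²³ = 5.218×10⁻⁵ mol.
Photons absorbed: 0.646 × 5.218×10⁻⁵ = 3.371×10⁻⁵ mol.
Φ = 2.63×10⁻⁷ mol / 3.371×10⁻⁵ mol photons = 0.00780.

Φ = 0.00780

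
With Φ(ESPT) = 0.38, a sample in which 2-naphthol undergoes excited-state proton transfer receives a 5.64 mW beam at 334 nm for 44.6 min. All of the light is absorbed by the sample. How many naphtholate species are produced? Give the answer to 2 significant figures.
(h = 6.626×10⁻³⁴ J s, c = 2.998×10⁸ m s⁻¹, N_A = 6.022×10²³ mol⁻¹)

9.6×10¹⁸ species

Photon energy at 334 nm: hc/λ = (6.626×10⁻³⁴)(2.998×10⁸)/(334×10⁻⁹) = 5.948×10⁻¹⁹ J.
Energy delivered: (5.64 mW)(2676 s) = 15.09 J.
Photons incident: 15.09 / 5.948×10⁻¹⁹ = 2.537×10¹⁹, i.e. 2.537×10¹⁹/6.022×10²³ = 4.213×10⁻⁵ mol.
Product: Φ × n_abs = 0.38 × 4.213×10⁻⁵ = 1.601×10⁻⁵ mol.
As a count: 1.601×10⁻⁵ × 6.022×10²³ = 9.6×10¹⁸.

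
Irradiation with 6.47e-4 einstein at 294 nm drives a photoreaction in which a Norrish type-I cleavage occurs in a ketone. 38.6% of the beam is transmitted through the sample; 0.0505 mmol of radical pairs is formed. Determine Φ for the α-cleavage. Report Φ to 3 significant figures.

Product: 0.0505 mmol = 5.05e-5 mol.
Fraction absorbed: 1 − 38.6/100 = 0.6140.
Photons absorbed: 0.6140 × 6.47e-4 = 3.973e-4 mol.
Φ = 5.05e-5 mol / 3.973e-4 mol photons = 0.127.

Φ = 0.127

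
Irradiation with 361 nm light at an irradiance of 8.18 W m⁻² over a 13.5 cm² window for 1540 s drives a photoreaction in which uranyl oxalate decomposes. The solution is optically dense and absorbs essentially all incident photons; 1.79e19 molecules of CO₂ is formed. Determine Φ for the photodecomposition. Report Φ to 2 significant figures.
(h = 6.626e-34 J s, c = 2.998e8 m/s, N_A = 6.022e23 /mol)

Product: 1.79e19 / 6.022e23 = 2.972e-5 mol.
Photon energy at 361 nm: hc/λ = (6.626e-34)(2.998e8)/(361e-9) = 5.503e-19 J.
Energy delivered: (8.18 W m⁻²)(13.5e-4 m²)(1540 s) = 17.01 J.
Photons incident: 17.01 / 5.503e-19 = 3.091e19, i.e. 3.091e19/6.022e23 = 5.133e-5 mol.
Φ = 2.972e-5 mol / 5.133e-5 mol photons = 0.58.

Φ = 0.58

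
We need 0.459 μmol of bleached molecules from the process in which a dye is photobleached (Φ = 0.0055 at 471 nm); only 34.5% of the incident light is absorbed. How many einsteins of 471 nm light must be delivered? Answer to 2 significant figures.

2.4e-4 einstein

Product: 0.459 μmol = 4.59e-7 mol.
Photons that must be absorbed: 4.59e-7 / 0.0055 = 8.345e-5 mol.
Incident photons needed: 8.345e-5 / 0.345 = 2.419e-4 mol.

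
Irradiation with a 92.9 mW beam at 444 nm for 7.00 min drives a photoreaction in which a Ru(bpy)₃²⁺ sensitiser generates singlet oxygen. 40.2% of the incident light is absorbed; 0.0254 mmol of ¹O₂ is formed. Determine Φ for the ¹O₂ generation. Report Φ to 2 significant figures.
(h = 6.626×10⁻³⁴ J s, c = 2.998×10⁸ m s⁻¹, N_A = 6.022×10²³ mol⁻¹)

Product: 0.0254 mmol = 2.54×10⁻⁵ mol.
Photon energy at 444 nm: hc/λ = (6.626×10⁻³⁴)(2.998×10⁸)/(444×10⁻⁹) = 4.474×10⁻¹⁹ J.
Energy delivered: (92.9 mW)(420 s) = 39.02 J.
Photons incident: 39.02 / 4.474×10⁻¹⁹ = 8.722×10¹⁹, i.e. 8.722×10¹⁹/6.022×10²³ = 1.448×10⁻⁴ mol.
Photons absorbed: 0.402 × 1.448×10⁻⁴ = 5.821×10⁻⁵ mol.
Φ = 2.54×10⁻⁵ mol / 5.821×10⁻⁵ mol photons = 0.44.

Φ = 0.44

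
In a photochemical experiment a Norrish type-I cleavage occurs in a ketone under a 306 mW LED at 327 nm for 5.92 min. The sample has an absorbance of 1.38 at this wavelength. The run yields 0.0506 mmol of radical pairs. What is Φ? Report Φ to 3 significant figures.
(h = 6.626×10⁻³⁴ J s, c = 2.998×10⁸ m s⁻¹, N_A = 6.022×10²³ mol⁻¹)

Product: 0.0506 mmol = 5.06×10⁻⁵ mol.
Photon energy at 327 nm: hc/λ = (6.626×10⁻³⁴)(2.998×10⁸)/(327×10⁻⁹) = 6.075×10⁻¹⁹ J.
Energy delivered: (306 mW)(355.2 s) = 108.7 J.
Photons incident: 108.7 / 6.075×10⁻¹⁹ = 1.789×10²⁰, i.e. 1.789×10²⁰/6.022×10²³ = 2.971×10⁻⁴ mol.
Fraction absorbed: 1 − 10^(−1.38) = 0.9583.
Photons absorbed: 0.9583 × 2.971×10⁻⁴ = 2.847×10⁻⁴ mol.
Φ = 5.06×10⁻⁵ mol / 2.847×10⁻⁴ mol photons = 0.178.

Φ = 0.178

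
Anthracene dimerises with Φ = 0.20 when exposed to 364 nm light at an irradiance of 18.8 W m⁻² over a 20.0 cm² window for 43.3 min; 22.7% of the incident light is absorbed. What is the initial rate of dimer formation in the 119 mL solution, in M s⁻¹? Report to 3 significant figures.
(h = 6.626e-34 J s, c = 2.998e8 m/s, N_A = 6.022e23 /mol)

Photon energy at 364 nm: hc/λ = (6.626e-34)(2.998e8)/(364e-9) = 5.457e-19 J.
Energy delivered: (18.8 W m⁻²)(20.0e-4 m²)(2598 s) = 97.68 J.
Photons incident: 97.68 / 5.457e-19 = 1.790e20, i.e. 1.790e20/6.022e23 = 2.972e-4 mol.
Photons absorbed: 0.227 × 2.972e-4 = 6.746e-5 mol.
Product formed: 0.20 × 6.746e-5 = 1.349e-5 mol.
Rate: 1.349e-5 mol / (2598 s × 0.119 L) = 4.36e-8 M s⁻¹.

4.36e-8 M s⁻¹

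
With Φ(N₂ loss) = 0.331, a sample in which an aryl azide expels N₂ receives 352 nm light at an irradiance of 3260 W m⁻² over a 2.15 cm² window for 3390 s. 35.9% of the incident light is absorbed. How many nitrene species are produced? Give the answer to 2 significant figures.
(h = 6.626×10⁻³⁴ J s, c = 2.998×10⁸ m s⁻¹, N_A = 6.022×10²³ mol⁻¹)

5.0×10²⁰ species

Photon energy at 352 nm: hc/λ = (6.626×10⁻³⁴)(2.998×10⁸)/(352×10⁻⁹) = 5.643×10⁻¹⁹ J.
Energy delivered: (3260 W m⁻²)(2.15×10⁻⁴ m²)(3390 s) = 2376 J.
Photons incident: 2376 / 5.643×10⁻¹⁹ = 4.211×10²¹, i.e. 4.211×10²¹/6.022×10²³ = 0.006993 mol.
Photons absorbed: 0.359 × 0.006993 = 0.002510 mol.
Product: Φ × n_abs = 0.331 × 0.002510 = 8.308×10⁻⁴ mol.
As a count: 8.308×10⁻⁴ × 6.022×10²³ = 5.0×10²⁰.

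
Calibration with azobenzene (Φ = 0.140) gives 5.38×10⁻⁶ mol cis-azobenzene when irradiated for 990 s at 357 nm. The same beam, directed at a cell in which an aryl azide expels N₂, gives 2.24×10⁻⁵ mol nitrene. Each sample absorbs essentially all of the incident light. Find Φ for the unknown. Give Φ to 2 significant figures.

Φ = 0.58

Photons absorbed by the actinometer: 5.38×10⁻⁶ / 0.140 = 3.843×10⁻⁵ mol.
Φ(unknown) = 2.24×10⁻⁵ / 3.843×10⁻⁵ = 0.58.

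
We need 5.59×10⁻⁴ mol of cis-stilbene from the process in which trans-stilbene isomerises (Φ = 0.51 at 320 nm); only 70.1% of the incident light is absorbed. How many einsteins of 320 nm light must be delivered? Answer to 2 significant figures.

0.0016 einstein

Photons that must be absorbed: 5.59×10⁻⁴ / 0.51 = 0.001096 mol.
Incident photons needed: 0.001096 / 0.701 = 0.001563 mol.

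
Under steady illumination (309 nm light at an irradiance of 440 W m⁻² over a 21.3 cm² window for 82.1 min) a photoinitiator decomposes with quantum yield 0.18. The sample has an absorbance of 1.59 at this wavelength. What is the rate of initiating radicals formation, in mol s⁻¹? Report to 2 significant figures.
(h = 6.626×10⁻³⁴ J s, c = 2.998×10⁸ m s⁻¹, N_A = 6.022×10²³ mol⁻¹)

4.2×10⁻⁷ mol s⁻¹

Photon energy at 309 nm: hc/λ = (6.626×10⁻³⁴)(2.998×10⁸)/(309×10⁻⁹) = 6.429×10⁻¹⁹ J.
Energy delivered: (440 W m⁻²)(21.3×10⁻⁴ m²)(4926 s) = 4617 J.
Photons incident: 4617 / 6.429×10⁻¹⁹ = 7.182×10²¹, i.e. 7.182×10²¹/6.022×10²³ = 0.01193 mol.
Fraction absorbed: 1 − 10^(−1.59) = 0.9743.
Photons absorbed: 0.9743 × 0.01193 = 0.01162 mol.
Product formed: 0.18 × 0.01162 = 0.002092 mol.
Rate: 0.002092 / 4926 s = 4.2×10⁻⁷ mol s⁻¹.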